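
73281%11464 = 4497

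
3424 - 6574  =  -3150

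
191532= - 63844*(-3)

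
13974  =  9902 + 4072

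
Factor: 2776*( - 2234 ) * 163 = - 1010858192 = - 2^4 * 163^1*347^1*1117^1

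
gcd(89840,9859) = 1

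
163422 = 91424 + 71998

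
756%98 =70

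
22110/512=43+47/256=   43.18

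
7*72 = 504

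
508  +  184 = 692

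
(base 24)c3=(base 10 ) 291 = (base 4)10203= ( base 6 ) 1203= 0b100100011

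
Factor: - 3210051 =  - 3^1*13^1*53^1* 1553^1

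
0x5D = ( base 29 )36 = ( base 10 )93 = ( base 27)3C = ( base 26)3F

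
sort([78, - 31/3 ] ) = [ - 31/3,78]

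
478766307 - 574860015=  - 96093708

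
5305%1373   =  1186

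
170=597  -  427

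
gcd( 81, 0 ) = 81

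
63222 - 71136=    - 7914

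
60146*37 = 2225402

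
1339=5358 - 4019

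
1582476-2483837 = -901361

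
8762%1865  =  1302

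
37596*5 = 187980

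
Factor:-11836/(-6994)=2^1*11^1* 13^(  -  1) = 22/13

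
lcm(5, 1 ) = 5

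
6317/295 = 6317/295  =  21.41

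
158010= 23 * 6870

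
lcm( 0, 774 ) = 0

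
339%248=91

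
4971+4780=9751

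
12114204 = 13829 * 876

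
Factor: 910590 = 2^1*3^1 * 5^1* 127^1*239^1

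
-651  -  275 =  - 926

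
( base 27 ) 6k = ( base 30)62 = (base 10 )182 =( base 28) 6E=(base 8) 266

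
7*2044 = 14308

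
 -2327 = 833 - 3160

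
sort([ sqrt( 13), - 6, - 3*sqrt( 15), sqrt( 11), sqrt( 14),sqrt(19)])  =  [ - 3*sqrt( 15 ), - 6,sqrt(11 ),  sqrt( 13), sqrt( 14 ), sqrt( 19) ]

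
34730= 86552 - 51822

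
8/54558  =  4/27279  =  0.00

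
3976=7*568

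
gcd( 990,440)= 110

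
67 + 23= 90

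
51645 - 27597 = 24048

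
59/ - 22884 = -1  +  22825/22884  =  - 0.00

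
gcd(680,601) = 1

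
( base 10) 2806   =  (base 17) 9c1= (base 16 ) af6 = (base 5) 42211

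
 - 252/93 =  - 84/31 = -2.71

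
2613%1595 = 1018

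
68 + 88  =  156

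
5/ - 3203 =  - 1+3198/3203 = - 0.00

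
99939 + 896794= 996733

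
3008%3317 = 3008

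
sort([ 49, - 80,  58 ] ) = [ - 80, 49, 58]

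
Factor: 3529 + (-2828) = 701^1 = 701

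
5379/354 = 1793/118= 15.19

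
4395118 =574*7657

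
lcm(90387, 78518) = 7773282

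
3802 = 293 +3509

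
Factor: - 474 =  - 2^1 * 3^1*79^1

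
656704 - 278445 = 378259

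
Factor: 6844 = 2^2*29^1*59^1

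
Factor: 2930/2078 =1465/1039 = 5^1*293^1*1039^( - 1)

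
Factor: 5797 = 11^1 * 17^1  *  31^1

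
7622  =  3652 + 3970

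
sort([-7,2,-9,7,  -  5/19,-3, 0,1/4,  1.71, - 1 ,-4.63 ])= [  -  9,-7 , -4.63, - 3, - 1,-5/19,  0, 1/4,1.71,2, 7] 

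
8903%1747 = 168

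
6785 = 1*6785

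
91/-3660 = -91/3660 = -0.02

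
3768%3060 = 708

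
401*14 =5614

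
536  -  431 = 105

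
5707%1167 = 1039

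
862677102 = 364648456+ 498028646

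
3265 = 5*653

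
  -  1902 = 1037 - 2939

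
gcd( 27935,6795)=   755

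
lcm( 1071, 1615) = 101745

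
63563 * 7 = 444941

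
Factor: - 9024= - 2^6*3^1 *47^1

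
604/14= 43 + 1/7=43.14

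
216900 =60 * 3615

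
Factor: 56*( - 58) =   -  2^4*7^1*29^1 = -3248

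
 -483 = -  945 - -462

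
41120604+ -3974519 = 37146085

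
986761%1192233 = 986761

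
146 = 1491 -1345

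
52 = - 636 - -688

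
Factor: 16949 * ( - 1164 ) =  - 2^2*3^1 * 17^1*97^1 * 997^1 = - 19728636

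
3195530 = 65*49162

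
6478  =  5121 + 1357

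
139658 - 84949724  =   - 84810066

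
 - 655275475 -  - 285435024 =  - 369840451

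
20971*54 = 1132434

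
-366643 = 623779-990422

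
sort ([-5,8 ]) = [  -  5 , 8 ]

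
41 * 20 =820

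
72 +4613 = 4685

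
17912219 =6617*2707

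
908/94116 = 227/23529= 0.01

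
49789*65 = 3236285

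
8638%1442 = 1428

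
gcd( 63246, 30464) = 2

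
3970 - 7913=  - 3943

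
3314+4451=7765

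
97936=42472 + 55464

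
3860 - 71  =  3789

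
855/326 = 855/326 = 2.62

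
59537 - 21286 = 38251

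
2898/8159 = 2898/8159= 0.36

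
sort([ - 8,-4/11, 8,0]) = [-8, - 4/11,0, 8] 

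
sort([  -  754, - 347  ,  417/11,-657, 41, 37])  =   [ - 754, - 657,  -  347, 37, 417/11, 41 ] 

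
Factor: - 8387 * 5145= - 43151115 =- 3^1*5^1 * 7^3 * 8387^1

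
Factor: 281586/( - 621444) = -2^( - 1 )*71^1*661^1 * 51787^ ( - 1) = - 46931/103574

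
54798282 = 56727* 966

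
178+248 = 426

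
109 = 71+38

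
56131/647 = 86 + 489/647 =86.76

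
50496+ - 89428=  - 38932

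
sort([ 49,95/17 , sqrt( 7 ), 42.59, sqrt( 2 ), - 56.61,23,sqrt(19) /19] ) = [-56.61, sqrt( 19)/19, sqrt( 2),sqrt( 7), 95/17,23,42.59,49]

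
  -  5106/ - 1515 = 3 + 187/505=3.37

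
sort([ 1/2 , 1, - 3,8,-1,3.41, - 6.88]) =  [ - 6.88, - 3, -1, 1/2,1, 3.41, 8 ] 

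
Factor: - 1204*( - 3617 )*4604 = 20049812272 = 2^4*7^1  *43^1*1151^1*3617^1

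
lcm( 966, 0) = 0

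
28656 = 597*48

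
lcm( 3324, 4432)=13296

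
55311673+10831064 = 66142737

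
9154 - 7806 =1348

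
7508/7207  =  7508/7207 = 1.04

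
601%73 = 17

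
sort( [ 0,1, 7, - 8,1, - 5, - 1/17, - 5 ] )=[ - 8,  -  5, - 5,-1/17,  0,1,1,  7 ] 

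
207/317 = 207/317 = 0.65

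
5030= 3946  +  1084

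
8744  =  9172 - 428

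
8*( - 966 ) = -7728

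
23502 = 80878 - 57376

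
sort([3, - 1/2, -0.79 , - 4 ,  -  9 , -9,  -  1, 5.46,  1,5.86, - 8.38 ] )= [- 9,-9 , - 8.38 , - 4, - 1, - 0.79, - 1/2, 1,3,5.46, 5.86]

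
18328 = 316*58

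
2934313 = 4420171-1485858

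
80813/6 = 13468 + 5/6 = 13468.83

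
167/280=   167/280 = 0.60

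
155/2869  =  155/2869  =  0.05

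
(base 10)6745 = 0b1101001011001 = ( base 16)1a59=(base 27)96M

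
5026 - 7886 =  - 2860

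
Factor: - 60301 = - 47^1*1283^1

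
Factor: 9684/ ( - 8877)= - 2^2*3^1*11^(-1 )  =  - 12/11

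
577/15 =38+7/15 = 38.47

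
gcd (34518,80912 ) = 2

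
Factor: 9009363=3^1*11^1*19^1*14369^1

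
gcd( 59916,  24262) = 2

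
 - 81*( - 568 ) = 46008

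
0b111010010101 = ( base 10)3733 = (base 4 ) 322111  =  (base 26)5df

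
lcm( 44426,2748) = 266556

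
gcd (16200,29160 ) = 3240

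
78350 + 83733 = 162083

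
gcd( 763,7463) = 1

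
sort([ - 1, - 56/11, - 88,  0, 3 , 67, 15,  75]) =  [ - 88, - 56/11,- 1,0,3,15,67 , 75] 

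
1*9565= 9565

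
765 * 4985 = 3813525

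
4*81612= 326448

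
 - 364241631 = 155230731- 519472362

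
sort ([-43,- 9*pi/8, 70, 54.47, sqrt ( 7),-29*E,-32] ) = [ -29*E,- 43, - 32, - 9*pi/8,sqrt( 7 ), 54.47,70]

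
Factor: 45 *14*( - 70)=- 44100 =-2^2 * 3^2*5^2 * 7^2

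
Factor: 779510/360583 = 2^1 * 5^1 * 113^( - 1)*3191^ (-1 ) * 77951^1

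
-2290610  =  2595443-4886053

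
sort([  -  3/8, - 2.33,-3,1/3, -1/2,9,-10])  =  [-10,  -  3 , - 2.33, - 1/2, - 3/8 , 1/3 , 9] 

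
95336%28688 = 9272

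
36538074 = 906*40329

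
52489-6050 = 46439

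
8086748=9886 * 818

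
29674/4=7418 + 1/2= 7418.50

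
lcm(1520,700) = 53200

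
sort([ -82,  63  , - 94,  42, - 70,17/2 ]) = [ - 94 , - 82, - 70, 17/2,  42,  63] 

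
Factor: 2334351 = 3^1 * 449^1 * 1733^1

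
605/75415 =121/15083 = 0.01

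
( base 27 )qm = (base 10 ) 724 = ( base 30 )o4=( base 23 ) 18B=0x2D4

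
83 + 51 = 134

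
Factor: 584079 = 3^1*19^1 * 10247^1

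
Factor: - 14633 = - 14633^1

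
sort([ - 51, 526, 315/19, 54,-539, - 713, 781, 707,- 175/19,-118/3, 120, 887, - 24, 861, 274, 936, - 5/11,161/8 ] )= [-713, - 539, - 51,  -  118/3, - 24, - 175/19, - 5/11, 315/19,161/8,  54,  120, 274,526, 707, 781,861,  887, 936] 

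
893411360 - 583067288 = 310344072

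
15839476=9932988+5906488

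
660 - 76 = 584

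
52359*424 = 22200216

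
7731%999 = 738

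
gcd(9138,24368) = 3046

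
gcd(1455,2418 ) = 3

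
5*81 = 405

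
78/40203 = 26/13401 = 0.00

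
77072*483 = 37225776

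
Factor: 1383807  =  3^1*461269^1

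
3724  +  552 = 4276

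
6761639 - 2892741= 3868898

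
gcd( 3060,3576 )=12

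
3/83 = 3/83 =0.04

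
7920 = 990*8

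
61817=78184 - 16367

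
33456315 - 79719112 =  - 46262797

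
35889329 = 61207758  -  25318429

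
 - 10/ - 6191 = 10/6191 = 0.00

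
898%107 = 42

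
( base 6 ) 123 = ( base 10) 51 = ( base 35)1g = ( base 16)33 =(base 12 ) 43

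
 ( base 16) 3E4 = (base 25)1el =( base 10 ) 996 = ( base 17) 37a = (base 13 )5B8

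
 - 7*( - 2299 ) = 16093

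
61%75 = 61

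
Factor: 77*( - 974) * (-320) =23999360 = 2^7 * 5^1 * 7^1 * 11^1* 487^1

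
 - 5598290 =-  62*90295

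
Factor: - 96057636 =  - 2^2*3^1*8004803^1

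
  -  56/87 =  - 1 + 31/87 = - 0.64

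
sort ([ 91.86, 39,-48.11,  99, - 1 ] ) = [ -48.11, - 1,39, 91.86,99 ] 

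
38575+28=38603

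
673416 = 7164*94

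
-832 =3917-4749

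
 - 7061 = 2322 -9383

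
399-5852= - 5453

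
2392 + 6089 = 8481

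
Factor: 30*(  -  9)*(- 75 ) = 2^1*3^4*5^3=20250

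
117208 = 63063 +54145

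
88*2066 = 181808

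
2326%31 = 1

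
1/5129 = 1/5129 = 0.00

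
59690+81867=141557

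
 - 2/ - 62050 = 1/31025 = 0.00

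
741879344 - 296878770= 445000574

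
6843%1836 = 1335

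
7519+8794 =16313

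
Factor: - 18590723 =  - 59^1* 315097^1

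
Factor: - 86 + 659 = 3^1*191^1 = 573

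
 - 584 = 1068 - 1652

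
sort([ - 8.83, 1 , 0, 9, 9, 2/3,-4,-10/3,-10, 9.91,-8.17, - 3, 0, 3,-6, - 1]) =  [-10, - 8.83, - 8.17, - 6, - 4, - 10/3,-3, - 1, 0,0, 2/3,1,3,  9 , 9,9.91 ]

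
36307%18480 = 17827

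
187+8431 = 8618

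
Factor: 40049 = 29^1*1381^1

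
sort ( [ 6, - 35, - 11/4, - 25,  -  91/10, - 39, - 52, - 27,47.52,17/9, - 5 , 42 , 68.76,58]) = [  -  52, - 39,-35, - 27, - 25, -91/10, - 5,  -  11/4,17/9,6, 42,47.52,58, 68.76 ] 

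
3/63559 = 3/63559 = 0.00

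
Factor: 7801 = 29^1*269^1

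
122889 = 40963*3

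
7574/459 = 7574/459 =16.50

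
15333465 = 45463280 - 30129815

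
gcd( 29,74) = 1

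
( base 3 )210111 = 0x244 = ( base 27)LD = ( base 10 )580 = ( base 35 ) gk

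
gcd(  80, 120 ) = 40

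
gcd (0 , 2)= 2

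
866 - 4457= -3591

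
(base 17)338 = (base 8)1636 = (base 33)s2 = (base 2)1110011110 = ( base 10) 926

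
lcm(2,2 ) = 2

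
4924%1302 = 1018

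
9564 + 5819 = 15383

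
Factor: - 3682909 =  -89^1*41381^1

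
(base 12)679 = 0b1110111101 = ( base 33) t0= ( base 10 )957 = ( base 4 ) 32331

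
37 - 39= - 2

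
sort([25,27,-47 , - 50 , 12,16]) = [-50,-47,12 , 16,25 , 27 ] 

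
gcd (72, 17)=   1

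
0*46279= 0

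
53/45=1 + 8/45  =  1.18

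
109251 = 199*549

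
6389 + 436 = 6825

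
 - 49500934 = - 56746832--7245898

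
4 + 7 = 11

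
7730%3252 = 1226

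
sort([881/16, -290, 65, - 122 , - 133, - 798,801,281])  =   [  -  798, - 290,-133, - 122, 881/16, 65, 281,801] 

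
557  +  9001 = 9558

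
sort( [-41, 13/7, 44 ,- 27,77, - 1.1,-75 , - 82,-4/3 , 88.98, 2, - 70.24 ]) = [ - 82, - 75, - 70.24, - 41, - 27 ,-4/3, - 1.1 , 13/7,2,44,  77,88.98]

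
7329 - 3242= 4087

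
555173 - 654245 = - 99072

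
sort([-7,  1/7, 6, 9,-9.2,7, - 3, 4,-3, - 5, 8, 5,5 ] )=[  -  9.2, - 7, - 5, - 3 , - 3, 1/7  ,  4, 5,5,6,7, 8,9]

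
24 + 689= 713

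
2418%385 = 108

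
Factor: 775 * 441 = 341775= 3^2*5^2*7^2*31^1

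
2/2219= 2/2219 = 0.00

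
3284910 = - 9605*( - 342 )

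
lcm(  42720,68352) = 341760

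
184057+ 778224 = 962281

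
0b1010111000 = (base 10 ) 696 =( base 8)1270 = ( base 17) 26G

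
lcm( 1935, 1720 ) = 15480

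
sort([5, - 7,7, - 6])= [ - 7 , - 6, 5, 7 ] 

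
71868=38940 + 32928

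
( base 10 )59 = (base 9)65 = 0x3B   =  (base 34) 1p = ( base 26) 27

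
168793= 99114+69679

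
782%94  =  30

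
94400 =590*160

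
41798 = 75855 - 34057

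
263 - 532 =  - 269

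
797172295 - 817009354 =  - 19837059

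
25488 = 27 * 944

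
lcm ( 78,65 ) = 390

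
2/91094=1/45547=0.00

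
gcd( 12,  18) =6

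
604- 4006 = - 3402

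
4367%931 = 643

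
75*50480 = 3786000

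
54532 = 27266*2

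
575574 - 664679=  - 89105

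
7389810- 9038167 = - 1648357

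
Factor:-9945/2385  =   - 221/53 = -13^1 * 17^1*53^(-1 )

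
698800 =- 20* ( - 34940)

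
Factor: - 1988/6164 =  - 7^1*23^(-1)*67^( - 1)*71^1 = - 497/1541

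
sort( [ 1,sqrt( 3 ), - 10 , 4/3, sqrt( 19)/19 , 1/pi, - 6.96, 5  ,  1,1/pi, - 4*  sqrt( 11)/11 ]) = [ - 10, - 6.96, - 4*sqrt( 11)/11, sqrt( 19) /19,  1/pi,1/pi,1, 1,4/3,sqrt( 3),5 ]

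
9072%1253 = 301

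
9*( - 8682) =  - 78138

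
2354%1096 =162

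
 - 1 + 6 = 5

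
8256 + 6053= 14309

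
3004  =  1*3004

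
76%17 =8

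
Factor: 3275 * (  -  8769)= -3^1 * 5^2 * 37^1  *  79^1*131^1   =  -28718475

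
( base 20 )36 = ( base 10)66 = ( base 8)102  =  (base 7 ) 123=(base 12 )56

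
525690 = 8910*59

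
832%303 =226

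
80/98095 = 16/19619 =0.00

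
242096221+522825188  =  764921409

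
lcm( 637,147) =1911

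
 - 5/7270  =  -1/1454  =  - 0.00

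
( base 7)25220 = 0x19E5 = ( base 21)F0E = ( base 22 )DF7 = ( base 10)6629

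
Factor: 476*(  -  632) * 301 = - 2^5*7^2*17^1*43^1 * 79^1 = - 90550432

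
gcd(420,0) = 420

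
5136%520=456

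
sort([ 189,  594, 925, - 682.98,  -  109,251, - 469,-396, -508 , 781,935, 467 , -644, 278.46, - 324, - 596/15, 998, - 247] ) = [ - 682.98,-644 ,-508 , - 469,  -  396,-324,  -  247,-109, - 596/15, 189,251, 278.46 , 467, 594, 781,  925,935,998] 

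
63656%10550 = 356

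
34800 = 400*87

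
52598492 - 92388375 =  - 39789883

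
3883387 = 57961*67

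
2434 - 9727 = -7293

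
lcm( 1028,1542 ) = 3084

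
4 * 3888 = 15552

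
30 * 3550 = 106500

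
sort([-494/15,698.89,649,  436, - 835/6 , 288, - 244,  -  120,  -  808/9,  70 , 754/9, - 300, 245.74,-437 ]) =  [-437, - 300, - 244,- 835/6, - 120, - 808/9, - 494/15,70,754/9, 245.74,288,436 , 649,698.89]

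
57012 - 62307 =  - 5295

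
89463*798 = 71391474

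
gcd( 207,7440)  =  3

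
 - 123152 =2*( - 61576)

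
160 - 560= - 400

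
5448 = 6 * 908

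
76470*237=18123390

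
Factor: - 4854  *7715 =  - 37448610 = -  2^1*3^1*5^1*809^1*1543^1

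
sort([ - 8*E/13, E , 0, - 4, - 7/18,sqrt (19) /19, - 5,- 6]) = [ - 6, - 5, - 4, - 8*E/13, - 7/18 , 0,  sqrt( 19 )/19, E ]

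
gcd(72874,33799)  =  1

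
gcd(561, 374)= 187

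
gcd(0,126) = 126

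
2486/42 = 1243/21 = 59.19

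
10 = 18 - 8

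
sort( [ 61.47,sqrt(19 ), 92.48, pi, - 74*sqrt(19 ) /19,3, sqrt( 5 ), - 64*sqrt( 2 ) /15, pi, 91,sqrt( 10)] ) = [ - 74*sqrt( 19) /19, - 64*sqrt( 2) /15, sqrt( 5), 3,  pi, pi, sqrt( 10),  sqrt( 19), 61.47, 91,92.48]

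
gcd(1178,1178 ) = 1178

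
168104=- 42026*(-4)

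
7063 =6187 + 876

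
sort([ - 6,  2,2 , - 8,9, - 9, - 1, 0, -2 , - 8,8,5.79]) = [ - 9, - 8, - 8, - 6,-2,- 1,0, 2, 2,5.79,8,9] 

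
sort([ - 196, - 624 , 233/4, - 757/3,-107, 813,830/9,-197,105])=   [ - 624, - 757/3,-197 , - 196, - 107, 233/4, 830/9, 105,813]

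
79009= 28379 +50630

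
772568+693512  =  1466080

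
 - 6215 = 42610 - 48825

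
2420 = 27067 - 24647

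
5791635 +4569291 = 10360926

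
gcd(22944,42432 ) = 96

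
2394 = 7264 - 4870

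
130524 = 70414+60110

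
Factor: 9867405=3^1*5^1*657827^1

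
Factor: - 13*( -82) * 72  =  76752 = 2^4*3^2*  13^1*41^1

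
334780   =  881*380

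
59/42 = 1  +  17/42= 1.40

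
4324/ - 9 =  - 4324/9 =- 480.44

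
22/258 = 11/129  =  0.09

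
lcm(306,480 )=24480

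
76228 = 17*4484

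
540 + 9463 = 10003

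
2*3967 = 7934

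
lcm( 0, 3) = 0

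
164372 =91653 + 72719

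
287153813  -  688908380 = -401754567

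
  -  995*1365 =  - 1358175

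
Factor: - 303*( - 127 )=3^1*101^1*127^1 = 38481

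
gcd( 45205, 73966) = 1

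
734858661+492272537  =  1227131198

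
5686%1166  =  1022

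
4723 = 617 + 4106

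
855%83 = 25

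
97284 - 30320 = 66964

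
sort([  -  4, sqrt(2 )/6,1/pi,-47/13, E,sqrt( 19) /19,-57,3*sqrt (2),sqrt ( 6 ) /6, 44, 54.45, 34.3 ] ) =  [-57 , - 4 ,- 47/13, sqrt( 19 ) /19, sqrt(2 )/6, 1/pi, sqrt( 6 )/6, E, 3*sqrt(2 ),  34.3, 44, 54.45 ] 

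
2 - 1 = 1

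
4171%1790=591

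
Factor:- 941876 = -2^2*13^1 * 59^1*307^1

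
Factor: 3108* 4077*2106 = 2^3*3^8*7^1*13^1*37^1*151^1 = 26685791496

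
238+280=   518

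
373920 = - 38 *( - 9840 ) 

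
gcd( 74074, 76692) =154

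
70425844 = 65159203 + 5266641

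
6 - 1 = 5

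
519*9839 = 5106441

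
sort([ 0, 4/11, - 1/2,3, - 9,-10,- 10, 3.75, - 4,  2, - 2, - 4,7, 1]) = [ - 10, - 10,- 9,  -  4, - 4, - 2, - 1/2,  0,4/11,  1, 2,  3,3.75,7 ]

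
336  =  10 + 326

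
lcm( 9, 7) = 63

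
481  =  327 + 154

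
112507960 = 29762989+82744971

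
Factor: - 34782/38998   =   - 33/37 = - 3^1*11^1*37^( - 1 )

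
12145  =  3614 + 8531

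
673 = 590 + 83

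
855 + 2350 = 3205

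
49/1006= 49/1006 =0.05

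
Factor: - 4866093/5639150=-2^( - 1)*3^2*5^(  -  2 ) * 11^( - 1)*10253^( - 1) * 540677^1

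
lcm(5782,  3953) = 387394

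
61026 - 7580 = 53446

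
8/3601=8/3601  =  0.00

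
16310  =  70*233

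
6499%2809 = 881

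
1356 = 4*339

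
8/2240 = 1/280   =  0.00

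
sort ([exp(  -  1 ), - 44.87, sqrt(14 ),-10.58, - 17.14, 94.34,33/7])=[-44.87, - 17.14, - 10.58, exp (-1), sqrt( 14), 33/7,94.34 ]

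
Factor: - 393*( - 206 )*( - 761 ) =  - 61609038 = - 2^1*3^1*103^1*131^1*761^1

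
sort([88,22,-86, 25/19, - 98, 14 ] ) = [ - 98, -86, 25/19, 14, 22,88 ]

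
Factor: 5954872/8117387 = 2^3 * 7^2 * 11^1*137^( - 1) * 193^( - 1)*307^ ( - 1) * 1381^1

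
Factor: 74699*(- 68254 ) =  - 5098505546=- 2^1*34127^1*74699^1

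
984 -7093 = -6109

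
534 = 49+485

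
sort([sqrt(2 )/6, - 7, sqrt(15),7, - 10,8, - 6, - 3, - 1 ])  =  [ - 10,-7,-6, - 3, - 1, sqrt(2)/6,sqrt( 15 ),7,8 ]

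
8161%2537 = 550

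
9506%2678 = 1472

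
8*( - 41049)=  - 328392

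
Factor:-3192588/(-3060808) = 798147/765202 = 2^( - 1 )*3^3 * 7^1 * 41^1*103^1 * 382601^(-1)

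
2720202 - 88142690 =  - 85422488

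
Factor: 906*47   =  2^1*3^1 * 47^1*151^1  =  42582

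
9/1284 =3/428 = 0.01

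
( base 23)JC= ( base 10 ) 449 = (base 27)GH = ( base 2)111000001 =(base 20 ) 129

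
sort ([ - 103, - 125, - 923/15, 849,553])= [ - 125, - 103, - 923/15, 553 , 849 ] 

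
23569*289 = 6811441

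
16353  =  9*1817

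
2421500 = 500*4843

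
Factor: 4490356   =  2^2*13^1*86353^1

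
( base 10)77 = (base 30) 2H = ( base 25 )32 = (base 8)115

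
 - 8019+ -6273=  - 14292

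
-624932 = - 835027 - -210095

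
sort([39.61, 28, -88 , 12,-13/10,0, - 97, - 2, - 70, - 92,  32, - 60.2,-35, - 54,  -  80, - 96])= [ - 97, - 96, - 92, - 88, - 80, - 70,-60.2,-54, - 35, - 2, - 13/10, 0, 12, 28,32, 39.61]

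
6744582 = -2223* ( - 3034)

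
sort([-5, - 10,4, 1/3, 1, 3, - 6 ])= [ - 10, - 6,-5,1/3, 1 , 3, 4 ]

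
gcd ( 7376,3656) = 8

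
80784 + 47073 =127857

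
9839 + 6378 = 16217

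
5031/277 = 5031/277 =18.16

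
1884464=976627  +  907837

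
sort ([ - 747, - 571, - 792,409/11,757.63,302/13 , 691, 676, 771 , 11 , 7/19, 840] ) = [ - 792,-747, - 571, 7/19, 11, 302/13,  409/11 , 676 , 691,757.63, 771, 840 ]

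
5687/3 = 1895+2/3 = 1895.67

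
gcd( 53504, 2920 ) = 8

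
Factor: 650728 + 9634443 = 13^2*60859^1=10285171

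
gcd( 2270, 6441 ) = 1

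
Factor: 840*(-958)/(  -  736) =50295/46 = 2^( - 1 )*3^1*5^1*7^1*23^( - 1 ) * 479^1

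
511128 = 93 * 5496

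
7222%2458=2306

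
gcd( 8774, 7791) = 1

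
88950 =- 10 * ( - 8895 )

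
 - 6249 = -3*2083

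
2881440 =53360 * 54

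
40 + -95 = - 55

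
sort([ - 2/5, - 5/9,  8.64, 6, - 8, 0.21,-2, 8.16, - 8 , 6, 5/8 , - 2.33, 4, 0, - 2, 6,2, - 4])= [ - 8, - 8, - 4, - 2.33, - 2, -2, -5/9, - 2/5,0, 0.21,5/8, 2,  4, 6, 6,6, 8.16,8.64]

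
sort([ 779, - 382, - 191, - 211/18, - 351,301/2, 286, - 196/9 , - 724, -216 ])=[ - 724, - 382, - 351, - 216, -191, - 196/9, - 211/18, 301/2,286,779]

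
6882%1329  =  237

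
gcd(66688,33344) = 33344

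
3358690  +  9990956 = 13349646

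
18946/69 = 274 + 40/69 =274.58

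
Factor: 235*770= 2^1 * 5^2*7^1 *11^1* 47^1 = 180950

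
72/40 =1 + 4/5 = 1.80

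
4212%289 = 166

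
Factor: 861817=11^1*78347^1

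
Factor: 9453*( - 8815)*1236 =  - 102993649020 =- 2^2*3^2 * 5^1 * 23^1*41^1*43^1*103^1 * 137^1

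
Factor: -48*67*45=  - 2^4 * 3^3*5^1 * 67^1 = - 144720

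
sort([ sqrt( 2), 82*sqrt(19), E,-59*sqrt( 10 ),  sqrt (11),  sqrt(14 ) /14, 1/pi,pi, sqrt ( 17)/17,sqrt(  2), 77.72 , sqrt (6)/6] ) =[ - 59*sqrt( 10), sqrt (17 )/17,sqrt(14 )/14, 1/pi,sqrt(6 ) /6, sqrt( 2),sqrt (2), E,pi,sqrt (11 ),  77.72 , 82*sqrt(19 ) ] 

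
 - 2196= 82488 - 84684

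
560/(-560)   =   - 1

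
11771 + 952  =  12723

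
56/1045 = 56/1045 = 0.05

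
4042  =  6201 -2159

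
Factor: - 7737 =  - 3^1*2579^1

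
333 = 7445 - 7112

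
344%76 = 40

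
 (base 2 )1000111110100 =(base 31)4o8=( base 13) 2127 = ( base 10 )4596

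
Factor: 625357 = 773^1*809^1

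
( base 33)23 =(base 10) 69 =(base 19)3C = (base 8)105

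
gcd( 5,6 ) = 1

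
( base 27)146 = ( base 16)34b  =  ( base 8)1513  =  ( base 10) 843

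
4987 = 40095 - 35108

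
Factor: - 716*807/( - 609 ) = 2^2 * 7^ ( - 1 ) * 29^( - 1 )*179^1 * 269^1 = 192604/203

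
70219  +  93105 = 163324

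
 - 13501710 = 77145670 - 90647380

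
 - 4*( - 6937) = 27748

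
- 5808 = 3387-9195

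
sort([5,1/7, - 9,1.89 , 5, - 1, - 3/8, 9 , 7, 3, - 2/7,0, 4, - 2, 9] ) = [ - 9, - 2, - 1, - 3/8, - 2/7,0, 1/7,1.89, 3, 4, 5,  5, 7, 9, 9 ]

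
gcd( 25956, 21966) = 42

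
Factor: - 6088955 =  - 5^1 *541^1* 2251^1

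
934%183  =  19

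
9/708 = 3/236 = 0.01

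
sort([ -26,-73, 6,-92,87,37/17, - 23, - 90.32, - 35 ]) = [-92, -90.32, - 73, - 35,-26, - 23,37/17, 6,87 ] 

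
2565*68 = 174420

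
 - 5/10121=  - 5/10121=- 0.00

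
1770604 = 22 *80482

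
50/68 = 25/34  =  0.74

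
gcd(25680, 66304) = 16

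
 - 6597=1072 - 7669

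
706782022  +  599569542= 1306351564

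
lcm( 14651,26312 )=1289288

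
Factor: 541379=283^1*1913^1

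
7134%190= 104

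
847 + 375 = 1222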